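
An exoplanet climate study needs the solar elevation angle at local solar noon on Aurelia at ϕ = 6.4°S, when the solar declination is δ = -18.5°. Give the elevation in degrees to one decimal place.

At local noon the hour angle is zero, so the zenith angle equals |ϕ − δ| = |-6.4° − (-18.500°)| = 12.100°.
Elevation = 90° − 12.100° = 77.9°.

77.9°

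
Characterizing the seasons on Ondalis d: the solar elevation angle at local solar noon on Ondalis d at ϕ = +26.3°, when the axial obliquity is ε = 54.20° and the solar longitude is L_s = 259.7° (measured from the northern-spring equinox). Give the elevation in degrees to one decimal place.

10.8°

Solar declination: sin δ = sin ε · sin L_s = sin 54.20° × sin 259.7° = -0.79799, so δ = -52.939°.
At local noon the hour angle is zero, so the zenith angle equals |ϕ − δ| = |+26.3° − (-52.939°)| = 79.239°.
Elevation = 90° − 79.239° = 10.8°.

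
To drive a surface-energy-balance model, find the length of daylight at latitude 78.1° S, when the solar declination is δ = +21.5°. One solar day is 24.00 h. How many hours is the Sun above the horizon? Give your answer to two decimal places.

0.00 h

cos H₀ = −tan φ · tan δ = 1.8692 ≥ 1, so the Sun never rises (polar night) and H₀ = 0.
Daylight = 2H₀/(2π) × 24.00 h = (0.0000/π) × 24.00 = 0.00 h.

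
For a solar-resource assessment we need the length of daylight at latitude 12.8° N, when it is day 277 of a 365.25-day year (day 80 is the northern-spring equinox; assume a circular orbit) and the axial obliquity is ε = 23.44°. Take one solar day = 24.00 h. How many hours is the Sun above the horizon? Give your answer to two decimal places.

11.83 h

Solar longitude: λ_s = 360° × (277 − 80)/365.25 = 194.168°.
sin δ = sin 23.44° × sin 194.168° = -0.09737, so δ = -5.588°.
cos H₀ = −tan φ · tan δ = −tan(+12.8°) × tan(-5.588°) = 0.0222, so H₀ = 1.5486 rad = 88.73°.
Daylight = 2H₀/(2π) × 24.00 h = (1.5486/π) × 24.00 = 11.83 h.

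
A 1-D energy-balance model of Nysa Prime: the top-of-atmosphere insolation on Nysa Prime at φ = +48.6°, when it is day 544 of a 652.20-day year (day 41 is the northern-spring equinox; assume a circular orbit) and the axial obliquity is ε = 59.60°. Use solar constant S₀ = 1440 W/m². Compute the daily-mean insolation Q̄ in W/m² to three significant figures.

Q̄ ≈ 0.00 W/m²

Solar longitude: λ_s = 360° × (544 − 41)/652.20 = 277.645°.
sin δ = sin 59.60° × sin 277.645° = -0.85485, so δ = -58.743°.
cos H₀ = −tan(+48.6°) tan(-58.743°) = 1.8687 ≥ 1 ⇒ polar night, H₀ = 0 and Q̄ = 0.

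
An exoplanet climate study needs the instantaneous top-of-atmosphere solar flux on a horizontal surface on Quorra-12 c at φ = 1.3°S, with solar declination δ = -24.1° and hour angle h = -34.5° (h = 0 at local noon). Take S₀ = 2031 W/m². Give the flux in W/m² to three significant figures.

1.55e+03 W/m²

cos θ_z = sin φ sin δ + cos φ cos δ cos h = 0.009264 + 0.752097 = 0.761361.
Flux = S₀ · cos θ_z = 2031 × 0.761361 = 1546 W/m².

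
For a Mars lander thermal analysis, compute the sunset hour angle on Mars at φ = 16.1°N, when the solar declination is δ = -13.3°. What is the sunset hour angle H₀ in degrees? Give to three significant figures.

H₀ = 86.1°

cos H₀ = −tan φ · tan δ = −tan(+16.1°) × tan(-13.300°) = 0.0682, so H₀ = 1.5025 rad = 86.09°.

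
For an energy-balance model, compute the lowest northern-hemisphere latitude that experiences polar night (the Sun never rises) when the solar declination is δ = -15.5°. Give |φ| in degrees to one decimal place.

Polar night requires cos H₀ = −tan φ tan δ ≥ 1, i.e. tan φ tan δ ≤ −1.
The boundary is |tan φ| · |tan δ| = 1, so |φ| = 90° − |δ| = 90° − 15.5° = 74.5° in the northern hemisphere.

|φ| = 74.5°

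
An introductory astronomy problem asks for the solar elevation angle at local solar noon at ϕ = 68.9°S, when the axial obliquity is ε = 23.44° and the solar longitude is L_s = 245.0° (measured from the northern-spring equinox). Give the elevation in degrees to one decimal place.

42.2°

Solar declination: sin δ = sin ε · sin L_s = sin 23.44° × sin 245.0° = -0.36052, so δ = -21.132°.
At local noon the hour angle is zero, so the zenith angle equals |ϕ − δ| = |-68.9° − (-21.132°)| = 47.768°.
Elevation = 90° − 47.768° = 42.2°.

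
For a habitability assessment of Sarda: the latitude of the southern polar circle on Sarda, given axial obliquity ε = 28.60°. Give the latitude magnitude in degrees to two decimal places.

61.40°

The polar circle is the lowest latitude that experiences at least one full rotation of continuous darkness at the northern-summer solstice; it lies at |φ| = 90° − ε = 90° − 28.60° = 61.40°.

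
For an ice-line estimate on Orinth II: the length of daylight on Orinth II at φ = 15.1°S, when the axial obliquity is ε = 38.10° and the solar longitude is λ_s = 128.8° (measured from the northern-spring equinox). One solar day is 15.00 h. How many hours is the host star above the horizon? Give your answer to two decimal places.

6.79 h

Solar declination: sin δ = sin ε · sin λ_s = sin 38.10° × sin 128.8° = 0.48088, so δ = +28.743°.
cos H₀ = −tan φ · tan δ = −tan(-15.1°) × tan(+28.743°) = 0.1480, so H₀ = 1.4223 rad = 81.49°.
Daylight = 2H₀/(2π) × 15.00 h = (1.4223/π) × 15.00 = 6.79 h.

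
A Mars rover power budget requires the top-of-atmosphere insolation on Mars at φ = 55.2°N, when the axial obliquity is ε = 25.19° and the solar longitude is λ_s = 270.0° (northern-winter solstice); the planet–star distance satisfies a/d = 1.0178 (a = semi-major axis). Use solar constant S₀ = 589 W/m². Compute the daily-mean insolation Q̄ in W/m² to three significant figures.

Q̄ ≈ 17.7 W/m²

Solar declination: sin δ = sin ε · sin λ_s = sin 25.19° × sin 270.0° = -0.42562, so δ = -25.190°.
cos H₀ = −tan(+55.2°) tan(-25.190°) = 0.6767, H₀ = 0.8275 rad.
Bracket: H₀ sin φ sin δ + cos φ cos δ sin H₀ = 0.8275×0.82115×-0.42562 + 0.57071×0.90490×0.73622 = -0.289209 + 0.380210 = 0.091001.
Inverse-square distance factor (a/d)² = 1.0178² = 1.035917.
Q̄ = (S₀/π) × 1.035917 × [bracket] = (589/π) × 1.035917 × 0.091001 = 17.67 W/m².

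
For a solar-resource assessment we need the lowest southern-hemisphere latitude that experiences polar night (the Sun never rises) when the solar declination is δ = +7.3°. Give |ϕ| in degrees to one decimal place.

|ϕ| = 82.7°

Polar night requires cos h₀ = −tan ϕ tan δ ≥ 1, i.e. tan ϕ tan δ ≤ −1.
The boundary is |tan ϕ| · |tan δ| = 1, so |ϕ| = 90° − |δ| = 90° − 7.3° = 82.7° in the southern hemisphere.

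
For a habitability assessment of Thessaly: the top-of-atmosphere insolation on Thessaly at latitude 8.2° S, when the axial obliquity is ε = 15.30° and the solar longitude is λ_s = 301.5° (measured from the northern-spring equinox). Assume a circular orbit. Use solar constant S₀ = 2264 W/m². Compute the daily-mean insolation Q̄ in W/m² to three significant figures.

Solar declination: sin δ = sin ε · sin λ_s = sin 15.30° × sin 301.5° = -0.22499, so δ = -13.002°.
cos H₀ = −tan(-8.2°) tan(-13.002°) = -0.0333, H₀ = 1.6041 rad.
Bracket: H₀ sin φ sin δ + cos φ cos δ sin H₀ = 1.6041×-0.14263×-0.22499 + 0.98978×0.97436×0.99945 = 0.051476 + 0.963872 = 1.015348.
Q̄ = (S₀/π) × [bracket] = (2264/π) × 1.015348 = 731.7 W/m².

Q̄ ≈ 732 W/m²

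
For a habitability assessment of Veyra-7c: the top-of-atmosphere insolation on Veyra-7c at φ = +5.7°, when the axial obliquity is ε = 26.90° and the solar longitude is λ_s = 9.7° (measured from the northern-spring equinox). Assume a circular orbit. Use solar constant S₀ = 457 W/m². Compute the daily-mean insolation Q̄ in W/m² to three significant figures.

Solar declination: sin δ = sin ε · sin λ_s = sin 26.90° × sin 9.7° = 0.07623, so δ = +4.372°.
cos H₀ = −tan(+5.7°) tan(+4.372°) = -0.0076, H₀ = 1.5784 rad.
Bracket: H₀ sin φ sin δ + cos φ cos δ sin H₀ = 1.5784×0.09932×0.07623 + 0.99506×0.99709×0.99997 = 0.011950 + 0.992135 = 1.004085.
Q̄ = (S₀/π) × [bracket] = (457/π) × 1.004085 = 146.1 W/m².

Q̄ ≈ 146 W/m²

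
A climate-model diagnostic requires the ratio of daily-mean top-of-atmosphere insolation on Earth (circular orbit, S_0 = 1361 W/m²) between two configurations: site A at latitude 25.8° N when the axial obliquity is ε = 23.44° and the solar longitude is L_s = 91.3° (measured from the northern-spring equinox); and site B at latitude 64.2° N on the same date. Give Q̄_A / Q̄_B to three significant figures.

— Configuration A (ϕ=+25.8°):
Solar declination: sin δ = sin ε · sin L_s = sin 23.44° × sin 91.3° = 0.39769, so δ = +23.434°.
cos h₀ = −tan(+25.8°) tan(+23.434°) = -0.2095, h₀ = 1.7819 rad.
Bracket: h₀ sin ϕ sin δ + cos ϕ cos δ sin h₀ = 1.7819×0.43523×0.39769 + 0.90032×0.91752×0.97780 = 0.308423 + 0.807723 = 1.116146.
Q̄ = (S_0/π) × [bracket] = (1361/π) × 1.116146 = 483.54 W/m².
— Configuration B (ϕ=+64.2°):
cos h₀ = −tan(+64.2°) tan(+23.434°) = -0.8966, h₀ = 2.6828 rad.
Bracket: h₀ sin ϕ sin δ + cos ϕ cos δ sin h₀ = 2.6828×0.90032×0.39769 + 0.43523×0.91752×0.44283 = 0.960572 + 0.176836 = 1.137408.
Q̄ = (S_0/π) × [bracket] = (1361/π) × 1.137408 = 492.75 W/m².
Ratio Q̄_A / Q̄_B = 483.54 / 492.75 = 0.9813.

Q̄_A / Q̄_B ≈ 0.981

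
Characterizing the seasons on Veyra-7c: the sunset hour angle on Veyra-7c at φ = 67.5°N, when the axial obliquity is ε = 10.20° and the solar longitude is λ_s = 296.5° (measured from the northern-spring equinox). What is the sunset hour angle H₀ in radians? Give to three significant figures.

H₀ = 1.17 rad

Solar declination: sin δ = sin ε · sin λ_s = sin 10.20° × sin 296.5° = -0.15848, so δ = -9.119°.
cos H₀ = −tan φ · tan δ = −tan(+67.5°) × tan(-9.119°) = 0.3875, so H₀ = 1.1729 rad = 67.20°.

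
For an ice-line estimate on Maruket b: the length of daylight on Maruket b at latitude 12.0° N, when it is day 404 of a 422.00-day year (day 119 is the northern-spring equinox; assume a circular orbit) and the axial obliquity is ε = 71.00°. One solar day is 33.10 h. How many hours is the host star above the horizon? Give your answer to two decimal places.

Solar longitude: λ_s = 360° × (404 − 119)/422.00 = 243.128°.
sin δ = sin 71.00° × sin 243.128° = -0.84342, so δ = -57.503°.
cos H₀ = −tan φ · tan δ = −tan(+12.0°) × tan(-57.503°) = 0.3337, so H₀ = 1.2306 rad = 70.51°.
Daylight = 2H₀/(2π) × 33.10 h = (1.2306/π) × 33.10 = 12.97 h.

12.97 h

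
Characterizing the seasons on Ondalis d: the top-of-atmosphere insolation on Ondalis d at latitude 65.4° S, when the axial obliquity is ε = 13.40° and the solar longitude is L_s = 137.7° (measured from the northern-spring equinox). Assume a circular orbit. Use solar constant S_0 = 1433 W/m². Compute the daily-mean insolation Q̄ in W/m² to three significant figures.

Q̄ ≈ 97.2 W/m²

Solar declination: sin δ = sin ε · sin L_s = sin 13.40° × sin 137.7° = 0.15597, so δ = +8.973°.
cos h₀ = −tan(-65.4°) tan(+8.973°) = 0.3449, h₀ = 1.2187 rad.
Bracket: h₀ sin ϕ sin δ + cos ϕ cos δ sin h₀ = 1.2187×-0.90924×0.15597 + 0.41628×0.98776×0.93864 = -0.172829 + 0.385954 = 0.213125.
Q̄ = (S_0/π) × [bracket] = (1433/π) × 0.213125 = 97.21 W/m².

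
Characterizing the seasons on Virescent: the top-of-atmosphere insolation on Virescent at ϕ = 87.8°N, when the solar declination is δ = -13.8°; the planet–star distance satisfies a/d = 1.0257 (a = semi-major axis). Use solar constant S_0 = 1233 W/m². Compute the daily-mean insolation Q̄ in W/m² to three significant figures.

Q̄ ≈ 0.00 W/m²

cos h₀ = −tan(+87.8°) tan(-13.800°) = 6.3938 ≥ 1 ⇒ polar night, h₀ = 0 and Q̄ = 0.
Inverse-square distance factor (a/d)² = 1.0257² = 1.052060.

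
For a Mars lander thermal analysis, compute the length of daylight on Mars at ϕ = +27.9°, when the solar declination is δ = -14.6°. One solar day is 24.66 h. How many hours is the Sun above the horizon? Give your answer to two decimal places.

11.24 h

cos h₀ = −tan ϕ · tan δ = −tan(+27.9°) × tan(-14.600°) = 0.1379, so h₀ = 1.4324 rad = 82.07°.
Daylight = 2h₀/(2π) × 24.66 h = (1.4324/π) × 24.66 = 11.24 h.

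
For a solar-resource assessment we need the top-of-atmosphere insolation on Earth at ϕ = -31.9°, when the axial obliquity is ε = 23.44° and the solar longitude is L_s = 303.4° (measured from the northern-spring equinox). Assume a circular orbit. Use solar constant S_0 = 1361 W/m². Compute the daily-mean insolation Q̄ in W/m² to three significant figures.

Solar declination: sin δ = sin ε · sin L_s = sin 23.44° × sin 303.4° = -0.33209, so δ = -19.396°.
cos h₀ = −tan(-31.9°) tan(-19.396°) = -0.2191, h₀ = 1.7917 rad.
Bracket: h₀ sin ϕ sin δ + cos ϕ cos δ sin h₀ = 1.7917×-0.52844×-0.33209 + 0.84897×0.94325×0.97569 = 0.314425 + 0.781324 = 1.095749.
Q̄ = (S_0/π) × [bracket] = (1361/π) × 1.095749 = 474.7 W/m².

Q̄ ≈ 475 W/m²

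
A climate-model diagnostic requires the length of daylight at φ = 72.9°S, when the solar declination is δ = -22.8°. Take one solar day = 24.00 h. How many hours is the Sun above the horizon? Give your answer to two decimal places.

Sunrise equation: cos H₀ = −tan φ · tan δ = -1.3664 ≤ −1, so the Sun never sets (polar day) and H₀ = π.
Daylight = 2H₀/(2π) × 24.00 h = (3.1416/π) × 24.00 = 24.00 h.

24.00 h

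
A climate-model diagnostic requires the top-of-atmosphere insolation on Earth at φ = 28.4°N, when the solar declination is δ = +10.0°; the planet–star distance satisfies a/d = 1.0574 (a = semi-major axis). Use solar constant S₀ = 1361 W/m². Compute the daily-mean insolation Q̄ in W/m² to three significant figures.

Q̄ ≈ 484 W/m²

cos H₀ = −tan(+28.4°) tan(+10.000°) = -0.0953, H₀ = 1.6663 rad.
Bracket: H₀ sin φ sin δ + cos φ cos δ sin H₀ = 1.6663×0.47562×0.17365 + 0.87965×0.98481×0.99544 = 0.137622 + 0.862338 = 0.999960.
Inverse-square distance factor (a/d)² = 1.0574² = 1.118095.
Q̄ = (S₀/π) × 1.118095 × [bracket] = (1361/π) × 1.118095 × 0.999960 = 484.4 W/m².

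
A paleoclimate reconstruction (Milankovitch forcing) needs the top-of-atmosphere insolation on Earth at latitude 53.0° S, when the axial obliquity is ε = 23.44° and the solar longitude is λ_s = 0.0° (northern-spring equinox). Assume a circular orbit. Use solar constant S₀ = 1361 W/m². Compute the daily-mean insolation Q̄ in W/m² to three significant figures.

Q̄ ≈ 261 W/m²

Solar declination: sin δ = sin ε · sin λ_s = sin 23.44° × sin 0.0° = 0.00000, so δ = +0.000°.
cos H₀ = −tan(-53.0°) tan(+0.000°) = 0.0000, H₀ = 1.5708 rad.
Bracket: H₀ sin φ sin δ + cos φ cos δ sin H₀ = 1.5708×-0.79864×0.00000 + 0.60182×1.00000×1.00000 = -0.000000 + 0.601820 = 0.601820.
Q̄ = (S₀/π) × [bracket] = (1361/π) × 0.601820 = 260.7 W/m².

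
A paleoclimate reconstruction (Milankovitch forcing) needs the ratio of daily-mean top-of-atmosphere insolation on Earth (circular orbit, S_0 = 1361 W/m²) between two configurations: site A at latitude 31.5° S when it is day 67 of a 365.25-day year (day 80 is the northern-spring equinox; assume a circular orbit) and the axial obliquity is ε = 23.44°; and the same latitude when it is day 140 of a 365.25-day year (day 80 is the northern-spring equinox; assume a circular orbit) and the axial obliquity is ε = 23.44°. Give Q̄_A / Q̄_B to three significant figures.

— Configuration A (ϕ=-31.5°):
Solar longitude: L_s = 360° × (67 − 80)/365.25 = -12.813°, i.e. -12.813° + 360° = 347.187°.
sin δ = sin 23.44° × sin 347.187° = -0.08822, so δ = -5.061°.
cos h₀ = −tan(-31.5°) tan(-5.061°) = -0.0543, h₀ = 1.6251 rad.
Bracket: h₀ sin ϕ sin δ + cos ϕ cos δ sin h₀ = 1.6251×-0.52250×-0.08822 + 0.85264×0.99610×0.99853 = 0.074909 + 0.848066 = 0.922975.
Q̄ = (S_0/π) × [bracket] = (1361/π) × 0.922975 = 399.85 W/m².
— Configuration B (ϕ=-31.5°):
Solar longitude: L_s = 360° × (140 − 80)/365.25 = 59.138°.
sin δ = sin 23.44° × sin 59.138° = 0.34146, so δ = +19.966°.
cos h₀ = −tan(-31.5°) tan(+19.966°) = 0.2226, h₀ = 1.3463 rad.
Bracket: h₀ sin ϕ sin δ + cos ϕ cos δ sin h₀ = 1.3463×-0.52250×0.34146 + 0.85264×0.93990×0.97490 = -0.240197 + 0.781281 = 0.541084.
Q̄ = (S_0/π) × [bracket] = (1361/π) × 0.541084 = 234.41 W/m².
Ratio Q̄_A / Q̄_B = 399.85 / 234.41 = 1.706.

Q̄_A / Q̄_B ≈ 1.71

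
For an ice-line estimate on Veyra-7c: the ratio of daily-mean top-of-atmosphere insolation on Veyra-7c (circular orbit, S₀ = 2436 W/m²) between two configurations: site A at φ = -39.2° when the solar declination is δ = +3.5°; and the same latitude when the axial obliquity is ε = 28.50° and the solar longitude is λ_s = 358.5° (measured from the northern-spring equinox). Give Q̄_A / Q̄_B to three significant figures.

— Configuration A (φ=-39.2°):
cos H₀ = −tan(-39.2°) tan(+3.500°) = 0.0499, H₀ = 1.5209 rad.
Bracket: H₀ sin φ sin δ + cos φ cos δ sin H₀ = 1.5209×-0.63203×0.06105 + 0.77494×0.99813×0.99876 = -0.058685 + 0.772532 = 0.713847.
Q̄ = (S₀/π) × [bracket] = (2436/π) × 0.713847 = 553.52 W/m².
— Configuration B (φ=-39.2°):
Solar declination: sin δ = sin ε · sin λ_s = sin 28.50° × sin 358.5° = -0.01249, so δ = -0.716°.
cos H₀ = −tan(-39.2°) tan(-0.716°) = -0.0102, H₀ = 1.5810 rad.
Bracket: H₀ sin φ sin δ + cos φ cos δ sin H₀ = 1.5810×-0.63203×-0.01249 + 0.77494×0.99992×0.99995 = 0.012481 + 0.774839 = 0.787320.
Q̄ = (S₀/π) × [bracket] = (2436/π) × 0.787320 = 610.49 W/m².
Ratio Q̄_A / Q̄_B = 553.52 / 610.49 = 0.9067.

Q̄_A / Q̄_B ≈ 0.907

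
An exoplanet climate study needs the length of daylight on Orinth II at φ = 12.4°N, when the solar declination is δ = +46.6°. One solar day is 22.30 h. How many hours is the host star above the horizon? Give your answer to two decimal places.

12.82 h

cos H₀ = −tan φ · tan δ = −tan(+12.4°) × tan(+46.600°) = -0.2325, so H₀ = 1.8054 rad = 103.44°.
Daylight = 2H₀/(2π) × 22.30 h = (1.8054/π) × 22.30 = 12.82 h.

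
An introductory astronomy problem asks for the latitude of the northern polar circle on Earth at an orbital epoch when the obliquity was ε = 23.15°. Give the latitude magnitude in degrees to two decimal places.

66.85°

The polar circle is the lowest latitude that experiences at least one full rotation of continuous daylight at the northern-summer solstice; it lies at |φ| = 90° − ε = 90° − 23.15° = 66.85°.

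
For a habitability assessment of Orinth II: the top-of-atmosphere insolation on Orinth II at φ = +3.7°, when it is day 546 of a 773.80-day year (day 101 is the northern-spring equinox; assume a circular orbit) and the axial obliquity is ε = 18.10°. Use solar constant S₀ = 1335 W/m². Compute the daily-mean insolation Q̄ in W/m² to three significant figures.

Q̄ ≈ 414 W/m²

Solar longitude: λ_s = 360° × (546 − 101)/773.80 = 207.030°.
sin δ = sin 18.10° × sin 207.030° = -0.14119, so δ = -8.117°.
cos H₀ = −tan(+3.7°) tan(-8.117°) = 0.0092, H₀ = 1.5616 rad.
Bracket: H₀ sin φ sin δ + cos φ cos δ sin H₀ = 1.5616×0.06453×-0.14119 + 0.99792×0.98998×0.99996 = -0.014228 + 0.987881 = 0.973653.
Q̄ = (S₀/π) × [bracket] = (1335/π) × 0.973653 = 413.7 W/m².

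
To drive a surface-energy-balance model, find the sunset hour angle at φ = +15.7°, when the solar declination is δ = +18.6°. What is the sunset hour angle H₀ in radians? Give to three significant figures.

cos H₀ = −tan φ · tan δ = −tan(+15.7°) × tan(+18.600°) = -0.0946, so H₀ = 1.6655 rad = 95.43°.

H₀ = 1.67 rad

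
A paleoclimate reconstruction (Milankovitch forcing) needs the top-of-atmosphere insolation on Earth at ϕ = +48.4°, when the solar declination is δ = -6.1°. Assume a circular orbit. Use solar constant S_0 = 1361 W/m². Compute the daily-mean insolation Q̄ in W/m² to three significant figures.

Q̄ ≈ 234 W/m²

cos h₀ = −tan(+48.4°) tan(-6.100°) = 0.1204, h₀ = 1.4501 rad.
Bracket: h₀ sin ϕ sin δ + cos ϕ cos δ sin h₀ = 1.4501×0.74780×-0.10626 + 0.66393×0.99434×0.99273 = -0.115227 + 0.655373 = 0.540146.
Q̄ = (S_0/π) × [bracket] = (1361/π) × 0.540146 = 234.0 W/m².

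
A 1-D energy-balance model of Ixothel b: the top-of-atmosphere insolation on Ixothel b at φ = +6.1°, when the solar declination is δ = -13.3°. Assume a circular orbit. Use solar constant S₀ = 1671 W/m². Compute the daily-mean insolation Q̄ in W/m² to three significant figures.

cos H₀ = −tan(+6.1°) tan(-13.300°) = 0.0253, H₀ = 1.5455 rad.
Bracket: H₀ sin φ sin δ + cos φ cos δ sin H₀ = 1.5455×0.10626×-0.23005 + 0.99434×0.97318×0.99968 = -0.037780 + 0.967362 = 0.929582.
Q̄ = (S₀/π) × [bracket] = (1671/π) × 0.929582 = 494.4 W/m².

Q̄ ≈ 494 W/m²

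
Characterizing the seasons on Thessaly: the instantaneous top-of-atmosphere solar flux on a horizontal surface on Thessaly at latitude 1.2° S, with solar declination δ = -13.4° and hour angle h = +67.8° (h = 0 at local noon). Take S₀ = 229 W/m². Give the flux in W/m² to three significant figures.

85.3 W/m²

cos θ_z = sin φ sin δ + cos φ cos δ cos h = 0.004853 + 0.367474 = 0.372327.
Flux = S₀ · cos θ_z = 229 × 0.372327 = 85.26 W/m².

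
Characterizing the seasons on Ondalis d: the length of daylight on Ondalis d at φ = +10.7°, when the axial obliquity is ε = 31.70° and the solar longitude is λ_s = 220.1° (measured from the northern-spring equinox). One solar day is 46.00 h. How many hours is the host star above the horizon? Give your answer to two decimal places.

Solar declination: sin δ = sin ε · sin λ_s = sin 31.70° × sin 220.1° = -0.33847, so δ = -19.784°.
cos H₀ = −tan φ · tan δ = −tan(+10.7°) × tan(-19.784°) = 0.0680, so H₀ = 1.5028 rad = 86.10°.
Daylight = 2H₀/(2π) × 46.00 h = (1.5028/π) × 46.00 = 22.00 h.

22.00 h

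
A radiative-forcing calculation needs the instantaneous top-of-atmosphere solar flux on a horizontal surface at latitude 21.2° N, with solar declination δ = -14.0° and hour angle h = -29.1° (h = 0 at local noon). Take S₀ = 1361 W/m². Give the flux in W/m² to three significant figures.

957 W/m²

cos θ_z = sin φ sin δ + cos φ cos δ cos h = -0.087485 + 0.790440 = 0.702955.
Flux = S₀ · cos θ_z = 1361 × 0.702955 = 956.7 W/m².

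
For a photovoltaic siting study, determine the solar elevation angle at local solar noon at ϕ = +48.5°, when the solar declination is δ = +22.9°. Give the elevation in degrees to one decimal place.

64.4°

At local noon the hour angle is zero, so the zenith angle equals |ϕ − δ| = |+48.5° − (+22.900°)| = 25.600°.
Elevation = 90° − 25.600° = 64.4°.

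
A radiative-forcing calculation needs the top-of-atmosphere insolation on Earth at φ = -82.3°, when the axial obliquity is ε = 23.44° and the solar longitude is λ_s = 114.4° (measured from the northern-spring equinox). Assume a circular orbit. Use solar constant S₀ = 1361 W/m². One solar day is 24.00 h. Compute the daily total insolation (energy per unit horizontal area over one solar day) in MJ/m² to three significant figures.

0.00 MJ/m²

Solar declination: sin δ = sin ε · sin λ_s = sin 23.44° × sin 114.4° = 0.36226, so δ = +21.239°.
cos H₀ = −tan(-82.3°) tan(+21.239°) = 2.8746 ≥ 1 ⇒ polar night, H₀ = 0 and Q̄ = 0.
Daily total = Q̄ × 24.00 h × 3600 s/h = 0.00 MJ/m².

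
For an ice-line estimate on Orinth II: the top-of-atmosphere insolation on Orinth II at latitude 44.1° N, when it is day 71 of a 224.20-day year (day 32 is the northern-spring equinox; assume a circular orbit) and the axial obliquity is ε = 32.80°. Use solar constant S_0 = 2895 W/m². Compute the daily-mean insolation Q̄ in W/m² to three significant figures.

Q̄ ≈ 1.15e+03 W/m²

Solar longitude: L_s = 360° × (71 − 32)/224.20 = 62.623°.
sin δ = sin 32.80° × sin 62.623° = 0.48104, so δ = +28.753°.
cos h₀ = −tan(+44.1°) tan(+28.753°) = -0.5317, h₀ = 2.1314 rad.
Bracket: h₀ sin ϕ sin δ + cos ϕ cos δ sin h₀ = 2.1314×0.69591×0.48104 + 0.71813×0.87670×0.84692 = 0.713509 + 0.533208 = 1.246717.
Q̄ = (S_0/π) × [bracket] = (2895/π) × 1.246717 = 1149 W/m².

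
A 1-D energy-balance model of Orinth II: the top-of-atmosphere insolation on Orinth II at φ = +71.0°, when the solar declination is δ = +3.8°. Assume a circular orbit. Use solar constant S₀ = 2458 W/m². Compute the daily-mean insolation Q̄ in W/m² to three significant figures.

cos H₀ = −tan(+71.0°) tan(+3.800°) = -0.1929, H₀ = 1.7649 rad.
Bracket: H₀ sin φ sin δ + cos φ cos δ sin H₀ = 1.7649×0.94552×0.06627 + 0.32557×0.99780×0.98122 = 0.110588 + 0.318753 = 0.429341.
Q̄ = (S₀/π) × [bracket] = (2458/π) × 0.429341 = 335.9 W/m².

Q̄ ≈ 336 W/m²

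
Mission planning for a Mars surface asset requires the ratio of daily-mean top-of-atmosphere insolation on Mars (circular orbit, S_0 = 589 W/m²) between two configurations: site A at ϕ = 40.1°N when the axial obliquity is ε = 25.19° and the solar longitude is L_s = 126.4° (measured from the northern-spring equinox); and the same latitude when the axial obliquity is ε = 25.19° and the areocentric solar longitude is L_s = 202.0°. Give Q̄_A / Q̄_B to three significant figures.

— Configuration A (ϕ=+40.1°):
Solar declination: sin δ = sin ε · sin L_s = sin 25.19° × sin 126.4° = 0.34258, so δ = +20.034°.
cos h₀ = −tan(+40.1°) tan(+20.034°) = -0.3071, h₀ = 1.8829 rad.
Bracket: h₀ sin ϕ sin δ + cos ϕ cos δ sin h₀ = 1.8829×0.64412×0.34258 + 0.76492×0.93949×0.95169 = 0.415486 + 0.683917 = 1.099403.
Q̄ = (S_0/π) × [bracket] = (589/π) × 1.099403 = 206.12 W/m².
— Configuration B (ϕ=+40.1°):
sin δ = sin 25.19° × sin 202.0° = -0.15944, so δ = -9.174°.
cos h₀ = −tan(+40.1°) tan(-9.174°) = 0.1360, h₀ = 1.4344 rad.
Bracket: h₀ sin ϕ sin δ + cos ϕ cos δ sin h₀ = 1.4344×0.64412×-0.15944 + 0.76492×0.98721×0.99071 = -0.147311 + 0.748121 = 0.600810.
Q̄ = (S_0/π) × [bracket] = (589/π) × 0.600810 = 112.64 W/m².
Ratio Q̄_A / Q̄_B = 206.12 / 112.64 = 1.830.

Q̄_A / Q̄_B ≈ 1.83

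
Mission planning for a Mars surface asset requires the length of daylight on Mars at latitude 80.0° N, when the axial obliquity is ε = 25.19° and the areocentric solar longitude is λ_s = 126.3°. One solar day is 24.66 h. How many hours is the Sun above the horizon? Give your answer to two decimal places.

sin δ = sin 25.19° × sin 126.3° = 0.34302, so δ = +20.061°.
Sunrise equation: cos H₀ = −tan φ · tan δ = -2.0710 ≤ −1, so the Sun never sets (polar day) and H₀ = π.
Daylight = 2H₀/(2π) × 24.66 h = (3.1416/π) × 24.66 = 24.66 h.

24.66 h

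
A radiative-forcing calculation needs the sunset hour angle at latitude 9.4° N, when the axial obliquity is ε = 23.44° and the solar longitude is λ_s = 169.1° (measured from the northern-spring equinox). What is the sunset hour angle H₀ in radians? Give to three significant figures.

H₀ = 1.58 rad

Solar declination: sin δ = sin ε · sin λ_s = sin 23.44° × sin 169.1° = 0.07522, so δ = +4.314°.
cos H₀ = −tan φ · tan δ = −tan(+9.4°) × tan(+4.314°) = -0.0125, so H₀ = 1.5833 rad = 90.72°.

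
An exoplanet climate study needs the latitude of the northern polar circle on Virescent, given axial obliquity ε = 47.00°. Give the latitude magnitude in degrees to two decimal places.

43.00°

The polar circle is the lowest latitude that experiences at least one full rotation of continuous daylight at the northern-summer solstice; it lies at |φ| = 90° − ε = 90° − 47.00° = 43.00°.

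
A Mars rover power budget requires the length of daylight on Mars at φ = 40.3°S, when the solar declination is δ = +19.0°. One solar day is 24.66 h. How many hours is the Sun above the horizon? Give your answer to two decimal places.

cos H₀ = −tan φ · tan δ = −tan(-40.3°) × tan(+19.000°) = 0.2920, so H₀ = 1.2745 rad = 73.02°.
Daylight = 2H₀/(2π) × 24.66 h = (1.2745/π) × 24.66 = 10.00 h.

10.00 h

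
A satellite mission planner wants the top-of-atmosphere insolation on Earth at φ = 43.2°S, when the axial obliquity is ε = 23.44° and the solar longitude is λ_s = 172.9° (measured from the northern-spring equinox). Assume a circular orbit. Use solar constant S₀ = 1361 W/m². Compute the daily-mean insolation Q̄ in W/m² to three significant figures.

Q̄ ≈ 293 W/m²

Solar declination: sin δ = sin ε · sin λ_s = sin 23.44° × sin 172.9° = 0.04917, so δ = +2.818°.
cos H₀ = −tan(-43.2°) tan(+2.818°) = 0.0462, H₀ = 1.5246 rad.
Bracket: H₀ sin φ sin δ + cos φ cos δ sin H₀ = 1.5246×-0.68455×0.04917 + 0.72897×0.99879×0.99893 = -0.051317 + 0.727309 = 0.675992.
Q̄ = (S₀/π) × [bracket] = (1361/π) × 0.675992 = 292.9 W/m².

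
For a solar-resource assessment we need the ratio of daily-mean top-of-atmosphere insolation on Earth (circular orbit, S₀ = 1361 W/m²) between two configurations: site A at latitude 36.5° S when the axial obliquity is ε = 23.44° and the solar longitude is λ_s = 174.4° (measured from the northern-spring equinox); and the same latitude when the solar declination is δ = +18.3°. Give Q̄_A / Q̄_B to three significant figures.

Q̄_A / Q̄_B ≈ 1.56

— Configuration A (φ=-36.5°):
Solar declination: sin δ = sin ε · sin λ_s = sin 23.44° × sin 174.4° = 0.03882, so δ = +2.225°.
cos H₀ = −tan(-36.5°) tan(+2.225°) = 0.0287, H₀ = 1.5420 rad.
Bracket: H₀ sin φ sin δ + cos φ cos δ sin H₀ = 1.5420×-0.59482×0.03882 + 0.80386×0.99925×0.99959 = -0.035606 + 0.802928 = 0.767322.
Q̄ = (S₀/π) × [bracket] = (1361/π) × 0.767322 = 332.42 W/m².
— Configuration B (φ=-36.5°):
cos H₀ = −tan(-36.5°) tan(+18.300°) = 0.2447, H₀ = 1.3236 rad.
Bracket: H₀ sin φ sin δ + cos φ cos δ sin H₀ = 1.3236×-0.59482×0.31399 + 0.80386×0.94943×0.96959 = -0.247206 + 0.740000 = 0.492794.
Q̄ = (S₀/π) × [bracket] = (1361/π) × 0.492794 = 213.49 W/m².
Ratio Q̄_A / Q̄_B = 332.42 / 213.49 = 1.557.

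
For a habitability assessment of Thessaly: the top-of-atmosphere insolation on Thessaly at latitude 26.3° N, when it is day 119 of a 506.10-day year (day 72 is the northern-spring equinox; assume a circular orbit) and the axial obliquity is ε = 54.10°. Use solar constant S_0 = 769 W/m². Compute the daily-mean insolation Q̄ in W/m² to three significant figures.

Q̄ ≈ 278 W/m²

Solar longitude: L_s = 360° × (119 − 72)/506.10 = 33.432°.
sin δ = sin 54.10° × sin 33.432° = 0.44629, so δ = +26.506°.
cos h₀ = −tan(+26.3°) tan(+26.506°) = -0.2465, h₀ = 1.8198 rad.
Bracket: h₀ sin ϕ sin δ + cos ϕ cos δ sin h₀ = 1.8198×0.44307×0.44629 + 0.89649×0.89489×0.96915 = 0.359843 + 0.777510 = 1.137353.
Q̄ = (S_0/π) × [bracket] = (769/π) × 1.137353 = 278.4 W/m².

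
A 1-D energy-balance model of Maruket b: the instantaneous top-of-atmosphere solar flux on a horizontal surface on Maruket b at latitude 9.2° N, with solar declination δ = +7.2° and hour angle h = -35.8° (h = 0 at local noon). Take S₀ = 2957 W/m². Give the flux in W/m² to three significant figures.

cos θ_z = sin φ sin δ + cos φ cos δ cos h = 0.020038 + 0.794317 = 0.814355.
Flux = S₀ · cos θ_z = 2957 × 0.814355 = 2408 W/m².

2.41e+03 W/m²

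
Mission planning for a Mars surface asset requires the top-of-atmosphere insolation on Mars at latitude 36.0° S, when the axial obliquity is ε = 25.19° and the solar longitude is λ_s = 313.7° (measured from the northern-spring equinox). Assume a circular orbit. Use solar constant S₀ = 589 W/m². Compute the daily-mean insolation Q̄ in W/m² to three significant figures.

Q̄ ≈ 202 W/m²

Solar declination: sin δ = sin ε · sin λ_s = sin 25.19° × sin 313.7° = -0.30771, so δ = -17.921°.
cos H₀ = −tan(-36.0°) tan(-17.921°) = -0.2350, H₀ = 1.8080 rad.
Bracket: H₀ sin φ sin δ + cos φ cos δ sin H₀ = 1.8080×-0.58779×-0.30771 + 0.80902×0.95148×0.97200 = 0.327011 + 0.748213 = 1.075224.
Q̄ = (S₀/π) × [bracket] = (589/π) × 1.075224 = 201.6 W/m².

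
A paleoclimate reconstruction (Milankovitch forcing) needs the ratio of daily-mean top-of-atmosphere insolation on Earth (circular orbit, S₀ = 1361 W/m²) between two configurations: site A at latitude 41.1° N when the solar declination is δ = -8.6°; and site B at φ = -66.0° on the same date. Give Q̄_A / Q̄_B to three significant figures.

— Configuration A (φ=+41.1°):
cos H₀ = −tan(+41.1°) tan(-8.600°) = 0.1319, H₀ = 1.4385 rad.
Bracket: H₀ sin φ sin δ + cos φ cos δ sin H₀ = 1.4385×0.65738×-0.14954 + 0.75356×0.98876×0.99126 = -0.141411 + 0.738578 = 0.597167.
Q̄ = (S₀/π) × [bracket] = (1361/π) × 0.597167 = 258.70 W/m².
— Configuration B (φ=-66.0°):
cos H₀ = −tan(-66.0°) tan(-8.600°) = -0.3397, H₀ = 1.9174 rad.
Bracket: H₀ sin φ sin δ + cos φ cos δ sin H₀ = 1.9174×-0.91355×-0.14954 + 0.40674×0.98876×0.94054 = 0.261940 + 0.378255 = 0.640195.
Q̄ = (S₀/π) × [bracket] = (1361/π) × 0.640195 = 277.35 W/m².
Ratio Q̄_A / Q̄_B = 258.70 / 277.35 = 0.9328.

Q̄_A / Q̄_B ≈ 0.933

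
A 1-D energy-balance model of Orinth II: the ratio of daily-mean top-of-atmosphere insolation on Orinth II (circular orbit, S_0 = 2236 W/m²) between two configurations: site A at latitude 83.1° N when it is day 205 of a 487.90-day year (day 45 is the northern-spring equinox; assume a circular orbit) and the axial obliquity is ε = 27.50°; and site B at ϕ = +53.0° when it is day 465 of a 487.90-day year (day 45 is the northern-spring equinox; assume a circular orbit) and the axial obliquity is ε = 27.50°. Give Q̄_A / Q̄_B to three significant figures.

— Configuration A (ϕ=+83.1°):
Solar longitude: L_s = 360° × (205 − 45)/487.90 = 118.057°.
sin δ = sin 27.50° × sin 118.057° = 0.40748, so δ = +24.047°.
cos h₀ = −tan(+83.1°) tan(+24.047°) = -3.6873 ≤ −1 ⇒ polar day, h₀ = π.
Bracket: h₀ sin ϕ sin δ + cos ϕ cos δ sin h₀ = 3.1416×0.99276×0.40748 + 0.12014×0.91321×0.00000 = 1.270871 + 0.000000 = 1.270871.
Q̄ = (S_0/π) × [bracket] = (2236/π) × 1.270871 = 904.53 W/m².
— Configuration B (ϕ=+53.0°):
Solar longitude: L_s = 360° × (465 − 45)/487.90 = 309.900°.
sin δ = sin 27.50° × sin 309.900° = -0.35424, so δ = -20.747°.
cos h₀ = −tan(+53.0°) tan(-20.747°) = 0.5027, h₀ = 1.0441 rad.
Bracket: h₀ sin ϕ sin δ + cos ϕ cos δ sin h₀ = 1.0441×0.79864×-0.35424 + 0.60182×0.93515×0.86447 = -0.295387 + 0.486517 = 0.191130.
Q̄ = (S_0/π) × [bracket] = (2236/π) × 0.191130 = 136.04 W/m².
Ratio Q̄_A / Q̄_B = 904.53 / 136.04 = 6.649.

Q̄_A / Q̄_B ≈ 6.65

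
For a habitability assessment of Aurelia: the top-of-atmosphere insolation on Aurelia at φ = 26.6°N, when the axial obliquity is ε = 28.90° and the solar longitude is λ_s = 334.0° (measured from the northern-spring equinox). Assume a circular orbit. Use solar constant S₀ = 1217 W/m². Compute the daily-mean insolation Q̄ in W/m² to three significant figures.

Q̄ ≈ 283 W/m²

Solar declination: sin δ = sin ε · sin λ_s = sin 28.90° × sin 334.0° = -0.21186, so δ = -12.231°.
cos H₀ = −tan(+26.6°) tan(-12.231°) = 0.1086, H₀ = 1.4620 rad.
Bracket: H₀ sin φ sin δ + cos φ cos δ sin H₀ = 1.4620×0.44776×-0.21186 + 0.89415×0.97730×0.99409 = -0.138689 + 0.868688 = 0.729999.
Q̄ = (S₀/π) × [bracket] = (1217/π) × 0.729999 = 282.8 W/m².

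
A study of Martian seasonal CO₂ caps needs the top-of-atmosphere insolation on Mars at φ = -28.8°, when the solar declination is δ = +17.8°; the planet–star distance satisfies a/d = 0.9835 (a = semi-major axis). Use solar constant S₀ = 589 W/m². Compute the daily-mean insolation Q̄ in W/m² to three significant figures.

cos H₀ = −tan(-28.8°) tan(+17.800°) = 0.1765, H₀ = 1.3934 rad.
Bracket: H₀ sin φ sin δ + cos φ cos δ sin H₀ = 1.3934×-0.48175×0.30570 + 0.87631×0.95213×0.98430 = -0.205207 + 0.821262 = 0.616055.
Inverse-square distance factor (a/d)² = 0.9835² = 0.967272.
Q̄ = (S₀/π) × 0.967272 × [bracket] = (589/π) × 0.967272 × 0.616055 = 111.7 W/m².

Q̄ ≈ 112 W/m²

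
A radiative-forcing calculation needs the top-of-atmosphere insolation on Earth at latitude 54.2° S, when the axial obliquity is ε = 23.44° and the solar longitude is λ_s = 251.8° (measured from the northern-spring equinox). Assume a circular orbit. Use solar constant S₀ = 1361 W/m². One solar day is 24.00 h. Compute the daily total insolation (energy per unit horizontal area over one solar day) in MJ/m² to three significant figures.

41.6 MJ/m²

Solar declination: sin δ = sin ε · sin λ_s = sin 23.44° × sin 251.8° = -0.37789, so δ = -22.203°.
cos H₀ = −tan(-54.2°) tan(-22.203°) = -0.5659, H₀ = 2.1723 rad.
Bracket: H₀ sin φ sin δ + cos φ cos δ sin H₀ = 2.1723×-0.81106×-0.37789 + 0.58496×0.92585×0.82446 = 0.665791 + 0.446515 = 1.112306.
Q̄ = (S₀/π) × [bracket] = (1361/π) × 1.112306 = 481.87 W/m².
Daily total = Q̄ × 24.00 h × 3600 s/h = 481.87 × 24.00 × 3600 / 10⁶ = 41.63 MJ/m².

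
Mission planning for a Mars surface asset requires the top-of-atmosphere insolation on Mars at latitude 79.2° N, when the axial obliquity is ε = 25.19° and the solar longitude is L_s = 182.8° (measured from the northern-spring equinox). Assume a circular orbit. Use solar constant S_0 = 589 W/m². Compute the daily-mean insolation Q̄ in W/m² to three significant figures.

Q̄ ≈ 29.3 W/m²

Solar declination: sin δ = sin ε · sin L_s = sin 25.19° × sin 182.8° = -0.02079, so δ = -1.191°.
cos h₀ = −tan(+79.2°) tan(-1.191°) = 0.1090, h₀ = 1.4616 rad.
Bracket: h₀ sin ϕ sin δ + cos ϕ cos δ sin h₀ = 1.4616×0.98229×-0.02079 + 0.18738×0.99978×0.99404 = -0.029849 + 0.186222 = 0.156373.
Q̄ = (S_0/π) × [bracket] = (589/π) × 0.156373 = 29.32 W/m².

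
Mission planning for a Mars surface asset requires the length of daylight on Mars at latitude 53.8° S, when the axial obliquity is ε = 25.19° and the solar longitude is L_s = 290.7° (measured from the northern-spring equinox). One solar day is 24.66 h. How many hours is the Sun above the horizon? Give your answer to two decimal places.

Solar declination: sin δ = sin ε · sin L_s = sin 25.19° × sin 290.7° = -0.39814, so δ = -23.462°.
cos h₀ = −tan ϕ · tan δ = −tan(-53.8°) × tan(-23.462°) = -0.5930, so h₀ = 2.2056 rad = 126.37°.
Daylight = 2h₀/(2π) × 24.66 h = (2.2056/π) × 24.66 = 17.31 h.

17.31 h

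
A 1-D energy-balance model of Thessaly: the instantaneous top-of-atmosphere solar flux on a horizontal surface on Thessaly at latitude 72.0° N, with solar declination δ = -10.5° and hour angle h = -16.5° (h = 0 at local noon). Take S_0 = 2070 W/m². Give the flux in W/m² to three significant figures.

244 W/m²

cos θ_z = sin ϕ sin δ + cos ϕ cos δ cos h = -0.173316 + 0.291330 = 0.118014.
Flux = S_0 · cos θ_z = 2070 × 0.118014 = 244.3 W/m².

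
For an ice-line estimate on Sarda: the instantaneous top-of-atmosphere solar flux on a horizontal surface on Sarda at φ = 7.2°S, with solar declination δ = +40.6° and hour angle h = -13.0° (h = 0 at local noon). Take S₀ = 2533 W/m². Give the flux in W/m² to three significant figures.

cos θ_z = sin φ sin δ + cos φ cos δ cos h = -0.081564 + 0.733978 = 0.652414.
Flux = S₀ · cos θ_z = 2533 × 0.652414 = 1653 W/m².

1.65e+03 W/m²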